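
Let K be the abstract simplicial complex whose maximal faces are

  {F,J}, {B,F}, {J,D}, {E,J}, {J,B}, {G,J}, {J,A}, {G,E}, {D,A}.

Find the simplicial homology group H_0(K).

Order the vertices as A < B < D < E < F < G < J. Listing each simplex with vertices in this order, K has dimension 1 with simplices:

  0-simplices (7): A, B, D, E, F, G, J
  1-simplices (9): AD, AJ, BF, BJ, DJ, EG, EJ, FJ, GJ

so the chain groups are C_0 ≅ Z^7, C_1 ≅ Z^9.

The boundary map ∂_1: C_1 → C_0 is given by ∂[p,q] = [q] − [p].
The 7×9 boundary matrix has rank 6 and Smith normal form diag(1,1,1,1,1,1).

Now H_k = ker ∂_k / im ∂_{k+1}, so:

  H_0: rank C_0 − rank ∂_1 = 7 − 6 = 1, and the invariant factors of ∂_1 are all 1, so H_0 = Z.

(K is a triangulation of a wedge of 3 circles.)

H_0 = Z.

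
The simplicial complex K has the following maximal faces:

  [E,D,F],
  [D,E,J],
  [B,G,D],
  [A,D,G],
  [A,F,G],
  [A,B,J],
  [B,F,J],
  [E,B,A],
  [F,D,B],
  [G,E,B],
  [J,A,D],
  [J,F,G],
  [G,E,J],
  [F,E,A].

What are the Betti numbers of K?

Fix the vertex order A < B < D < E < F < G < J and write every simplex with vertices in increasing order. Then dim K = 2 and the simplices of K are:

  0-simplices (7): A, B, D, E, F, G, J
  1-simplices (21): AB, AD, AE, AF, AG, AJ, BD, BE, BF, BG, BJ, DE, DF, DG, DJ, EF, EG, EJ, FG, FJ, GJ
  2-simplices (14): ABE, ABJ, ADG, ADJ, AEF, AFG, BDF, BDG, BEG, BFJ, DEF, DEJ, EGJ, FGJ

giving chain groups C_0 ≅ Z^7, C_1 ≅ Z^21, C_2 ≅ Z^14.

∂_1: C_1 → C_0 sends each edge [p,q] (with p < q) to q − p. For instance
  ∂BF = F − B.
The resulting 7×21 matrix has rank 6, and its Smith normal form has invariant factors (1,1,1,1,1,1).

∂_2: C_2 → C_1 maps a triangle to the signed sum of its edges. For instance
  ∂DEF = EF − DF + DE,
  ∂BDF = DF − BF + BD.
As a 21×14 matrix over Z this has rank 13, with invariant factors (1,1,1,1,1,1,1,1,1,1,1,1,1).

Computing H_k = (kernel of ∂_k) / (image of ∂_{k+1}):

  H_0: rank C_0 − rank ∂_1 = 7 − 6 = 1, and the invariant factors of ∂_1 are all 1, so H_0 = Z.
  H_1: rank ker ∂_1 − rank ∂_2 = (21 − 6) − 13 = 2, and the invariant factors of ∂_2 are all 1, so H_1 = Z^2.
  H_2: rank ker ∂_2 − rank ∂_3 = (14 − 13) − 0 = 1, and there is no ∂_3, so H_2 = Z.

Hence the Betti numbers are b_0 = 1, b_1 = 2, b_2 = 1.

b_0 = 1, b_1 = 2, b_2 = 1.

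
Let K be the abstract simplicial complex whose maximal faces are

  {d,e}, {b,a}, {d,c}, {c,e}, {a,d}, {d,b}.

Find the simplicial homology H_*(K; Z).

H_0 ≅ Z,  H_1 ≅ Z^2.

We work with the vertex ordering a < b < c < d < e. The simplices of K, each written with vertices in increasing order, are:

  0-simplices (5): a, b, c, d, e
  1-simplices (6): ab, ad, bd, cd, ce, de

Hence C_0 ≅ Z^5, C_1 ≅ Z^6.

Boundary ∂_1: C_1 → C_0 sends each edge [p,q] (with p < q) to q − p. For instance
  ∂ab = b − a.
The 5×6 boundary matrix has rank 4 and Smith normal form diag(1,1,1,1).

Computing H_k = (kernel of ∂_k) / (image of ∂_{k+1}):

  H_0: rank C_0 − rank ∂_1 = 5 − 4 = 1, and the invariant factors of ∂_1 are all 1, so H_0 ≅ Z.
  H_1: rank ker ∂_1 − rank ∂_2 = (6 − 4) − 0 = 2, and there is no ∂_2, so H_1 ≅ Z^2.

As a check, the Euler characteristic is 5 − 6 = -1, which agrees with 1 − 2 = -1.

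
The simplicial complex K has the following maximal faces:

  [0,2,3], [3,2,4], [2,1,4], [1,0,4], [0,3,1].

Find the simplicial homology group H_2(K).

H_2 = 0.

Order the vertices as 0 < 1 < 2 < 3 < 4. Listing each simplex with vertices in this order, K has dimension 2 with simplices:

  0-simplices (5): [0], [1], [2], [3], [4]
  1-simplices (10): [0,1], [0,2], [0,3], [0,4], [1,2], [1,3], [1,4], [2,3], [2,4], [3,4]
  2-simplices (5): [0,1,3], [0,1,4], [0,2,3], [1,2,4], [2,3,4]

giving chain groups C_0 ≅ Z^5, C_1 ≅ Z^10, C_2 ≅ Z^5.

Boundary ∂_1: C_1 → C_0 maps an edge to its endpoints' difference, ∂[p,q] = q − p. For instance
  ∂[0,3] = [3] − [0].
As a 5×10 matrix over Z this has rank 4, with invariant factors (1,1,1,1).

∂_2: C_2 → C_1 acts by ∂[p,q,r] = [q,r] − [p,r] + [p,q]. For instance
  ∂[2,3,4] = [3,4] − [2,4] + [2,3],
  ∂[1,2,4] = [2,4] − [1,4] + [1,2].
The 10×5 boundary matrix has rank 5 and Smith normal form diag(1,1,1,1,1).

Now H_k = ker ∂_k / im ∂_{k+1}, so:

  H_2: rank ker ∂_2 − rank ∂_3 = (5 − 5) − 0 = 0, and there is no ∂_3, so H_2 ≅ 0.

(K is a triangulation of the Möbius band.)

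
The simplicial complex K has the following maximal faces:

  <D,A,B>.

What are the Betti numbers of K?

b_0 = 1, b_1 = 0, b_2 = 0.

We work with the vertex ordering A < B < D. The simplices of K, each written with vertices in increasing order, are:

  0-simplices (3): A, B, D
  1-simplices (3): AB, AD, BD
  2-simplices (1): ABD

Hence C_0 ≅ Z^3, C_1 ≅ Z^3, C_2 ≅ Z^1.

Boundary ∂_1: C_1 → C_0 sends each edge [p,q] (with p < q) to q − p. For instance
  ∂AB = B − A.
The resulting 3×3 matrix has rank 2, and its Smith normal form has invariant factors (1,1).

The boundary map ∂_2: C_2 → C_1 acts by ∂[p,q,r] = [q,r] − [p,r] + [p,q]. For instance
  ∂ABD = BD − AD + AB.
The resulting 3×1 matrix has rank 1, and its Smith normal form has invariant factors (1).

Computing H_k = (kernel of ∂_k) / (image of ∂_{k+1}):

  H_0: rank C_0 − rank ∂_1 = 3 − 2 = 1, and the invariant factors of ∂_1 are all 1, so H_0 = Z.
  H_1: rank ker ∂_1 − rank ∂_2 = (3 − 2) − 1 = 0, and the invariant factors of ∂_2 are all 1, so H_1 = 0.
  H_2: rank ker ∂_2 − rank ∂_3 = (1 − 1) − 0 = 0, and there is no ∂_3, so H_2 = 0.

As a check, the Euler characteristic is 3 − 3 + 1 = 1, which agrees with 1 − 0 + 0 = 1.

Hence the Betti numbers are b_0 = 1, b_1 = 0, b_2 = 0.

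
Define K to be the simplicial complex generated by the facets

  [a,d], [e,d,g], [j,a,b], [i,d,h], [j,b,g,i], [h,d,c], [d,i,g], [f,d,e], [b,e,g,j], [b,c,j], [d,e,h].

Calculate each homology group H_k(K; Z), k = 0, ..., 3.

K has 10 vertices, 24 edges, 15 triangles, 2 3-simplices.
rank ∂_0 = 0, rank ∂_1 = 9 ⇒ b_0 = 10 − 0 − 9 = 1; all invariant factors of ∂_1 are 1 so no torsion. So H_0 ≅ Z.
rank ∂_1 = 9, rank ∂_2 = 13 ⇒ b_1 = 24 − 9 − 13 = 2; all invariant factors of ∂_2 are 1 so no torsion. So H_1 ≅ Z^2.
rank ∂_2 = 13, rank ∂_3 = 2 ⇒ b_2 = 15 − 13 − 2 = 0; all invariant factors of ∂_3 are 1 so no torsion. So H_2 ≅ 0.
rank ∂_3 = 2, rank ∂_4 = 0 ⇒ b_3 = 2 − 2 − 0 = 0. So H_3 ≅ 0.

H_0 ≅ Z,  H_1 ≅ Z^2,  H_2 = 0,  H_3 = 0.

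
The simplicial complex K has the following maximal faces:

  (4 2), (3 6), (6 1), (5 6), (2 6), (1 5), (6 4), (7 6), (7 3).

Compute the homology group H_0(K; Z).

We work with the vertex ordering 1 < 2 < 3 < 4 < 5 < 6 < 7. The simplices of K, each written with vertices in increasing order, are:

  0-simplices (7): [1], [2], [3], [4], [5], [6], [7]
  1-simplices (9): [1,5], [1,6], [2,4], [2,6], [3,6], [3,7], [4,6], [5,6], [6,7]

so the chain groups are C_0 ≅ Z^7, C_1 ≅ Z^9.

Boundary ∂_1: C_1 → C_0 maps an edge to its endpoints' difference, ∂[p,q] = q − p.
The 7×9 boundary matrix has rank 6 and Smith normal form diag(1,1,1,1,1,1).

From H_k ≅ ker(∂_k) / im(∂_{k+1}) we obtain:

  H_0: rank C_0 − rank ∂_1 = 7 − 6 = 1, and the invariant factors of ∂_1 are all 1, so H_0 = Z.

(K is a triangulation of a wedge of 3 circles.)

H_0 = Z.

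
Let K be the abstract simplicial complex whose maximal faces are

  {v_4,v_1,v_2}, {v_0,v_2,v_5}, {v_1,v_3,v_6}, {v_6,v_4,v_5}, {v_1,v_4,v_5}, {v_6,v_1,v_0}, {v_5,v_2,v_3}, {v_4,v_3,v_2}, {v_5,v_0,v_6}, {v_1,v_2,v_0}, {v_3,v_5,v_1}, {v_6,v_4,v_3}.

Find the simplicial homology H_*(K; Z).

Order the vertices as v_0 < v_1 < v_2 < v_3 < v_4 < v_5 < v_6. Listing each simplex with vertices in this order, K has dimension 2 with simplices:

  0-simplices (7): [v_0], [v_1], [v_2], [v_3], [v_4], [v_5], [v_6]
  1-simplices (18): (18 of them)
  2-simplices (12): (12 of them)

giving chain groups C_0 ≅ Z^7, C_1 ≅ Z^18, C_2 ≅ Z^12.

∂_1: C_1 → C_0 sends each edge [p,q] (with p < q) to q − p.
The 7×18 boundary matrix has rank 6 and Smith normal form diag(1,1,1,1,1,1).

The boundary map ∂_2: C_2 → C_1 maps a triangle to the signed sum of its edges. For instance
  ∂[v_1,v_4,v_5] = [v_4,v_5] − [v_1,v_5] + [v_1,v_4],
  ∂[v_1,v_3,v_6] = [v_3,v_6] − [v_1,v_6] + [v_1,v_3].
This gives a 18×12 integer matrix of rank 12; reducing to Smith normal form yields diagonal entries (1,1,1,1,1,1,1,1,1,1,1,2).

Now H_k = ker ∂_k / im ∂_{k+1}, so:

  H_0: rank C_0 − rank ∂_1 = 7 − 6 = 1, and the invariant factors of ∂_1 are all 1, so H_0 = Z.
  H_1: rank ker ∂_1 − rank ∂_2 = (18 − 6) − 12 = 0, and ∂_2 has invariant factor 2 > 1, so H_1 = Z/2.
  H_2: rank ker ∂_2 − rank ∂_3 = (12 − 12) − 0 = 0, and there is no ∂_3, so H_2 = 0.

As a check, the Euler characteristic is 7 − 18 + 12 = 1, which agrees with 1 − 0 + 0 = 1.

H_0 = Z,  H_1 = Z/2,  H_2 = 0.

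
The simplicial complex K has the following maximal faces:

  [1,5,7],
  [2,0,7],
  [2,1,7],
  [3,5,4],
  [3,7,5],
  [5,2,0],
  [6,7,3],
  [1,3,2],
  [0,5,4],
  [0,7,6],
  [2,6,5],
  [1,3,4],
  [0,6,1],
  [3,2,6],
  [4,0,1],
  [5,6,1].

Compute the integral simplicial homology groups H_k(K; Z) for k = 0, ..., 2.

H_0 ≅ Z,  H_1 ≅ Z^2,  H_2 ≅ Z.

Fix the vertex order 0 < 1 < 2 < 3 < 4 < 5 < 6 < 7 and write every simplex with vertices in increasing order. Then dim K = 2 and the simplices of K are:

  0-simplices (8): [0], [1], [2], [3], [4], [5], [6], [7]
  1-simplices (24): (24 of them)
  2-simplices (16): [0,1,4], [0,1,6], [0,2,5], [0,2,7], [0,4,5], [0,6,7], [1,2,3], [1,2,7], [1,3,4], [1,5,6], [1,5,7], [2,3,6], [2,5,6], [3,4,5], [3,5,7], [3,6,7]

giving chain groups C_0 ≅ Z^8, C_1 ≅ Z^24, C_2 ≅ Z^16.

∂_1: C_1 → C_0 sends each edge [p,q] (with p < q) to q − p.
The 8×24 boundary matrix has rank 7 and Smith normal form diag(1,1,1,1,1,1,1).

Boundary ∂_2: C_2 → C_1 acts by ∂[p,q,r] = [q,r] − [p,r] + [p,q]. For instance
  ∂[3,4,5] = [4,5] − [3,5] + [3,4],
  ∂[0,1,6] = [1,6] − [0,6] + [0,1].
As a 24×16 matrix over Z this has rank 15, with invariant factors (1,1,1,1,1,1,1,1,1,1,1,1,1,1,1).

Computing H_k = (kernel of ∂_k) / (image of ∂_{k+1}):

  H_0: rank C_0 − rank ∂_1 = 8 − 7 = 1, and the invariant factors of ∂_1 are all 1, so H_0 = Z.
  H_1: rank ker ∂_1 − rank ∂_2 = (24 − 7) − 15 = 2, and the invariant factors of ∂_2 are all 1, so H_1 = Z^2.
  H_2: rank ker ∂_2 − rank ∂_3 = (16 − 15) − 0 = 1, and there is no ∂_3, so H_2 = Z.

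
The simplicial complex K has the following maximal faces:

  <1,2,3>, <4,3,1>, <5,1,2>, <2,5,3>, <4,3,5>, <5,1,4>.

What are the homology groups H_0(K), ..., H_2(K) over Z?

Take the total order 1 < 2 < 3 < 4 < 5 on the vertex set. Then K (dimension 2) consists of the simplices:

  0-simplices (5): [1], [2], [3], [4], [5]
  1-simplices (9): [1,2], [1,3], [1,4], [1,5], [2,3], [2,5], [3,4], [3,5], [4,5]
  2-simplices (6): [1,2,3], [1,2,5], [1,3,4], [1,4,5], [2,3,5], [3,4,5]

so the chain groups are C_0 ≅ Z^5, C_1 ≅ Z^9, C_2 ≅ Z^6.

Boundary ∂_1: C_1 → C_0 is given by ∂[p,q] = [q] − [p].
This gives a 5×9 integer matrix of rank 4; reducing to Smith normal form yields diagonal entries (1,1,1,1).

The boundary map ∂_2: C_2 → C_1 sends each 2-simplex [p,q,r] to [q,r] − [p,r] + [p,q]. For instance
  ∂[1,2,3] = [2,3] − [1,3] + [1,2],
  ∂[1,3,4] = [3,4] − [1,4] + [1,3].
The resulting 9×6 matrix has rank 5, and its Smith normal form has invariant factors (1,1,1,1,1).

Now H_k = ker ∂_k / im ∂_{k+1}, so:

  H_0: rank C_0 − rank ∂_1 = 5 − 4 = 1, and the invariant factors of ∂_1 are all 1, so H_0 ≅ Z.
  H_1: rank ker ∂_1 − rank ∂_2 = (9 − 4) − 5 = 0, and the invariant factors of ∂_2 are all 1, so H_1 ≅ 0.
  H_2: rank ker ∂_2 − rank ∂_3 = (6 − 5) − 0 = 1, and there is no ∂_3, so H_2 ≅ Z.

(K is a triangulation of the 2-sphere S^2.)

H_0 ≅ Z,  H_1 = 0,  H_2 ≅ Z.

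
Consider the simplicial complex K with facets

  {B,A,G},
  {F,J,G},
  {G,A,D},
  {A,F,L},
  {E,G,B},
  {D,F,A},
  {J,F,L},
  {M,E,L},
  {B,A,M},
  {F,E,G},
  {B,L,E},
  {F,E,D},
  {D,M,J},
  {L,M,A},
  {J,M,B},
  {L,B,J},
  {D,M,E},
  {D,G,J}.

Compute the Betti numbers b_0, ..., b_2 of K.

b_0 = 1, b_1 = 1, b_2 = 0.

We work with the vertex ordering A < B < D < E < F < G < J < L < M. The simplices of K, each written with vertices in increasing order, are:

  0-simplices (9): A, B, D, E, F, G, J, L, M
  1-simplices (27): AB, AD, AF, AG, AL, AM, BE, BG, BJ, BL, BM, DE, DF, DG, DJ, DM, EF, EG, EL, EM, FG, FJ, FL, GJ, JL, JM, LM
  2-simplices (18): ABG, ABM, ADF, ADG, AFL, ALM, BEG, BEL, BJL, BJM, DEF, DEM, DGJ, DJM, EFG, ELM, FGJ, FJL

giving chain groups C_0 ≅ Z^9, C_1 ≅ Z^27, C_2 ≅ Z^18.

Boundary ∂_1: C_1 → C_0 maps an edge to its endpoints' difference, ∂[p,q] = q − p.
The 9×27 boundary matrix has rank 8 and Smith normal form diag(1,1,1,1,1,1,1,1).

Boundary ∂_2: C_2 → C_1 acts by ∂[p,q,r] = [q,r] − [p,r] + [p,q]. For instance
  ∂FJL = JL − FL + FJ,
  ∂EFG = FG − EG + EF.
The 27×18 boundary matrix has rank 18 and Smith normal form diag(1,1,1,1,1,1,1,1,1,1,1,1,1,1,1,1,1,2).

Computing H_k = (kernel of ∂_k) / (image of ∂_{k+1}):

  H_0: rank C_0 − rank ∂_1 = 9 − 8 = 1, and the invariant factors of ∂_1 are all 1, so H_0 ≅ Z.
  H_1: rank ker ∂_1 − rank ∂_2 = (27 − 8) − 18 = 1, and ∂_2 has invariant factor 2 > 1, so H_1 ≅ Z ⊕ Z/2.
  H_2: rank ker ∂_2 − rank ∂_3 = (18 − 18) − 0 = 0, and there is no ∂_3, so H_2 ≅ 0.

As a check, the Euler characteristic is 9 − 27 + 18 = 0, which agrees with 1 − 1 + 0 = 0.

Hence the Betti numbers are b_0 = 1, b_1 = 1, b_2 = 0.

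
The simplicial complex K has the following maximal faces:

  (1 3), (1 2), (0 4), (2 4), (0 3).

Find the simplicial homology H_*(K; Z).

Order the vertices as 0 < 1 < 2 < 3 < 4. Listing each simplex with vertices in this order, K has dimension 1 with simplices:

  0-simplices (5): [0], [1], [2], [3], [4]
  1-simplices (5): [0,3], [0,4], [1,2], [1,3], [2,4]

Hence C_0 ≅ Z^5, C_1 ≅ Z^5.

The boundary map ∂_1: C_1 → C_0 is given by ∂[p,q] = [q] − [p].
The resulting 5×5 matrix has rank 4, and its Smith normal form has invariant factors (1,1,1,1).

Reading off H_k = ker ∂_k / im ∂_{k+1}:

  H_0: rank C_0 − rank ∂_1 = 5 − 4 = 1, and the invariant factors of ∂_1 are all 1, so H_0 ≅ Z.
  H_1: rank ker ∂_1 − rank ∂_2 = (5 − 4) − 0 = 1, and there is no ∂_2, so H_1 ≅ Z.

As a check, the Euler characteristic is 5 − 5 = 0, which agrees with 1 − 1 = 0.

H_0 = Z,  H_1 = Z.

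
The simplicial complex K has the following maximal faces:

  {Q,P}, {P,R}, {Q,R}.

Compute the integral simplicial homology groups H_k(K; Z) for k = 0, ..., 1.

H_0 ≅ Z,  H_1 ≅ Z.

Fix the vertex order P < Q < R and write every simplex with vertices in increasing order. Then dim K = 1 and the simplices of K are:

  0-simplices (3): P, Q, R
  1-simplices (3): PQ, PR, QR

so the chain groups are C_0 ≅ Z^3, C_1 ≅ Z^3.

∂_1: C_1 → C_0 sends each edge [p,q] (with p < q) to q − p. For instance
  ∂PQ = Q − P.
The resulting 3×3 matrix has rank 2, and its Smith normal form has invariant factors (1,1).

Now H_k = ker ∂_k / im ∂_{k+1}, so:

  H_0: rank C_0 − rank ∂_1 = 3 − 2 = 1, and the invariant factors of ∂_1 are all 1, so H_0 = Z.
  H_1: rank ker ∂_1 − rank ∂_2 = (3 − 2) − 0 = 1, and there is no ∂_2, so H_1 = Z.

As a check, the Euler characteristic is 3 − 3 = 0, which agrees with 1 − 1 = 0.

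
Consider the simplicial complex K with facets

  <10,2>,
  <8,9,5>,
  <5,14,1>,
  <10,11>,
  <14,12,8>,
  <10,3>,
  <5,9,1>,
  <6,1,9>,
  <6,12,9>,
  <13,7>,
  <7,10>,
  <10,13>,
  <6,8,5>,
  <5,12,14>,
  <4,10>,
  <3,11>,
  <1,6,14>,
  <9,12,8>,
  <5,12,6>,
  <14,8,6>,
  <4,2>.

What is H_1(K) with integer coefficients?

Take the total order 1 < 2 < 3 < 4 < 5 < 6 < 7 < 8 < 9 < 10 < 11 < 12 < 13 < 14 on the vertex set. Then K (dimension 2) consists of the simplices:

  0-simplices (14): [1], [2], [3], [4], [5], [6], [7], [8], [9], [10], [11], [12], [13], [14]
  1-simplices (27): (27 of them)
  2-simplices (12): [1,5,9], [1,5,14], [1,6,9], [1,6,14], [5,6,8], [5,6,12], [5,8,9], [5,12,14], [6,8,14], [6,9,12], [8,9,12], [8,12,14]

giving chain groups C_0 ≅ Z^14, C_1 ≅ Z^27, C_2 ≅ Z^12.

∂_1: C_1 → C_0 maps an edge to its endpoints' difference, ∂[p,q] = q − p.
The 14×27 boundary matrix has rank 12 and Smith normal form diag(1,1,1,1,1,1,1,1,1,1,1,1).

Boundary ∂_2: C_2 → C_1 maps a triangle to the signed sum of its edges. For instance
  ∂[6,8,14] = [8,14] − [6,14] + [6,8],
  ∂[8,12,14] = [12,14] − [8,14] + [8,12].
As a 27×12 matrix over Z this has rank 12, with invariant factors (1,1,1,1,1,1,1,1,1,1,1,2).

Computing H_k = (kernel of ∂_k) / (image of ∂_{k+1}):

  H_1: rank ker ∂_1 − rank ∂_2 = (27 − 12) − 12 = 3, and ∂_2 has invariant factor 2 > 1, so H_1 = Z^3 × Z/2.

H_1 = Z^3 × Z/2.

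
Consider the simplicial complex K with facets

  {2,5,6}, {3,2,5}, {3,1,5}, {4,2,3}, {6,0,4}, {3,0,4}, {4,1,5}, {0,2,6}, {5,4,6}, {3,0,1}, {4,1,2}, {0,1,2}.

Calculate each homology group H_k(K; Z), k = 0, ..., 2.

Order the vertices as 0 < 1 < 2 < 3 < 4 < 5 < 6. Listing each simplex with vertices in this order, K has dimension 2 with simplices:

  0-simplices (7): [0], [1], [2], [3], [4], [5], [6]
  1-simplices (18): [0,1], [0,2], [0,3], [0,4], [0,6], [1,2], [1,3], [1,4], [1,5], [2,3], [2,4], [2,5], [2,6], [3,4], [3,5], [4,5], [4,6], [5,6]
  2-simplices (12): [0,1,2], [0,1,3], [0,2,6], [0,3,4], [0,4,6], [1,2,4], [1,3,5], [1,4,5], [2,3,4], [2,3,5], [2,5,6], [4,5,6]

so the chain groups are C_0 ≅ Z^7, C_1 ≅ Z^18, C_2 ≅ Z^12.

The boundary map ∂_1: C_1 → C_0 sends each edge [p,q] (with p < q) to q − p. For instance
  ∂[0,3] = [3] − [0].
This gives a 7×18 integer matrix of rank 6; reducing to Smith normal form yields diagonal entries (1,1,1,1,1,1).

The boundary map ∂_2: C_2 → C_1 acts by ∂[p,q,r] = [q,r] − [p,r] + [p,q]. For instance
  ∂[0,2,6] = [2,6] − [0,6] + [0,2],
  ∂[2,3,4] = [3,4] − [2,4] + [2,3].
The resulting 18×12 matrix has rank 12, and its Smith normal form has invariant factors (1,1,1,1,1,1,1,1,1,1,1,2).

Computing H_k = (kernel of ∂_k) / (image of ∂_{k+1}):

  H_0: rank C_0 − rank ∂_1 = 7 − 6 = 1, and the invariant factors of ∂_1 are all 1, so H_0 = Z.
  H_1: rank ker ∂_1 − rank ∂_2 = (18 − 6) − 12 = 0, and ∂_2 has invariant factor 2 > 1, so H_1 = Z/2Z.
  H_2: rank ker ∂_2 − rank ∂_3 = (12 − 12) − 0 = 0, and there is no ∂_3, so H_2 = 0.

As a check, the Euler characteristic is 7 − 18 + 12 = 1, which agrees with 1 − 0 + 0 = 1.
(K is a triangulation of the real projective plane RP^2.)

H_0 ≅ Z,  H_1 ≅ Z/2Z,  H_2 = 0.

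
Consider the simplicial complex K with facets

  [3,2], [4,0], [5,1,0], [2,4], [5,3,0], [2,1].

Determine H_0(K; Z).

Take the total order 0 < 1 < 2 < 3 < 4 < 5 on the vertex set. Then K (dimension 2) consists of the simplices:

  0-simplices (6): [0], [1], [2], [3], [4], [5]
  1-simplices (9): [0,1], [0,3], [0,4], [0,5], [1,2], [1,5], [2,3], [2,4], [3,5]
  2-simplices (2): [0,1,5], [0,3,5]

Hence C_0 ≅ Z^6, C_1 ≅ Z^9, C_2 ≅ Z^2.

∂_1: C_1 → C_0 sends each edge [p,q] (with p < q) to q − p.
The resulting 6×9 matrix has rank 5, and its Smith normal form has invariant factors (1,1,1,1,1).

The boundary map ∂_2: C_2 → C_1 sends each 2-simplex [p,q,r] to [q,r] − [p,r] + [p,q]. For instance
  ∂[0,3,5] = [3,5] − [0,5] + [0,3],
  ∂[0,1,5] = [1,5] − [0,5] + [0,1].
The 9×2 boundary matrix has rank 2 and Smith normal form diag(1,1).

From H_k ≅ ker(∂_k) / im(∂_{k+1}) we obtain:

  H_0: rank C_0 − rank ∂_1 = 6 − 5 = 1, and the invariant factors of ∂_1 are all 1, so H_0 ≅ Z.

H_0 ≅ Z.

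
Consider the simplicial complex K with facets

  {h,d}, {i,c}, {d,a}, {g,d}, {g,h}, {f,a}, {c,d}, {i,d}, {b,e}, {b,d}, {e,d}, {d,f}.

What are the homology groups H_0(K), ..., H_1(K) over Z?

Fix the vertex order a < b < c < d < e < f < g < h < i and write every simplex with vertices in increasing order. Then dim K = 1 and the simplices of K are:

  0-simplices (9): a, b, c, d, e, f, g, h, i
  1-simplices (12): ad, af, bd, be, cd, ci, de, df, dg, dh, di, gh

giving chain groups C_0 ≅ Z^9, C_1 ≅ Z^12.

∂_1: C_1 → C_0 maps an edge to its endpoints' difference, ∂[p,q] = q − p.
The resulting 9×12 matrix has rank 8, and its Smith normal form has invariant factors (1,1,1,1,1,1,1,1).

Computing H_k = (kernel of ∂_k) / (image of ∂_{k+1}):

  H_0: rank C_0 − rank ∂_1 = 9 − 8 = 1, and the invariant factors of ∂_1 are all 1, so H_0 = Z.
  H_1: rank ker ∂_1 − rank ∂_2 = (12 − 8) − 0 = 4, and there is no ∂_2, so H_1 = Z^4.

As a check, the Euler characteristic is 9 − 12 = -3, which agrees with 1 − 4 = -3.

H_0 = Z,  H_1 = Z^4.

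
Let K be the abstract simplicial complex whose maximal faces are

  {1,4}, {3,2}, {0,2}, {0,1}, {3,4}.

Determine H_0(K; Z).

We work with the vertex ordering 0 < 1 < 2 < 3 < 4. The simplices of K, each written with vertices in increasing order, are:

  0-simplices (5): [0], [1], [2], [3], [4]
  1-simplices (5): [0,1], [0,2], [1,4], [2,3], [3,4]

so the chain groups are C_0 ≅ Z^5, C_1 ≅ Z^5.

Boundary ∂_1: C_1 → C_0 is given by ∂[p,q] = [q] − [p]. For instance
  ∂[1,4] = [4] − [1].
The resulting 5×5 matrix has rank 4, and its Smith normal form has invariant factors (1,1,1,1).

Computing H_k = (kernel of ∂_k) / (image of ∂_{k+1}):

  H_0: rank C_0 − rank ∂_1 = 5 − 4 = 1, and the invariant factors of ∂_1 are all 1, so H_0 = Z.

(K is a triangulation of the circle S^1.)

H_0 ≅ Z.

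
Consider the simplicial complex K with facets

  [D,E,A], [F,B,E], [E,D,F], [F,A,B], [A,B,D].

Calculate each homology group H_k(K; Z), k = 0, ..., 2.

H_0 = Z,  H_1 = Z,  H_2 = 0.

We work with the vertex ordering A < B < D < E < F. The simplices of K, each written with vertices in increasing order, are:

  0-simplices (5): A, B, D, E, F
  1-simplices (10): AB, AD, AE, AF, BD, BE, BF, DE, DF, EF
  2-simplices (5): ABD, ABF, ADE, BEF, DEF

Hence C_0 ≅ Z^5, C_1 ≅ Z^10, C_2 ≅ Z^5.

Boundary ∂_1: C_1 → C_0 is given by ∂[p,q] = [q] − [p]. For instance
  ∂AB = B − A.
The 5×10 boundary matrix has rank 4 and Smith normal form diag(1,1,1,1).

Boundary ∂_2: C_2 → C_1 acts by ∂[p,q,r] = [q,r] − [p,r] + [p,q]. For instance
  ∂DEF = EF − DF + DE,
  ∂ABD = BD − AD + AB.
This gives a 10×5 integer matrix of rank 5; reducing to Smith normal form yields diagonal entries (1,1,1,1,1).

Reading off H_k = ker ∂_k / im ∂_{k+1}:

  H_0: rank C_0 − rank ∂_1 = 5 − 4 = 1, and the invariant factors of ∂_1 are all 1, so H_0 = Z.
  H_1: rank ker ∂_1 − rank ∂_2 = (10 − 4) − 5 = 1, and the invariant factors of ∂_2 are all 1, so H_1 = Z.
  H_2: rank ker ∂_2 − rank ∂_3 = (5 − 5) − 0 = 0, and there is no ∂_3, so H_2 = 0.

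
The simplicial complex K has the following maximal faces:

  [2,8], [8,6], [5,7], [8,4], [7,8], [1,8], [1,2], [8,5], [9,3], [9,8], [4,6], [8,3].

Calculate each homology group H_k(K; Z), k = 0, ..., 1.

Take the total order 1 < 2 < 3 < 4 < 5 < 6 < 7 < 8 < 9 on the vertex set. Then K (dimension 1) consists of the simplices:

  0-simplices (9): [1], [2], [3], [4], [5], [6], [7], [8], [9]
  1-simplices (12): [1,2], [1,8], [2,8], [3,8], [3,9], [4,6], [4,8], [5,7], [5,8], [6,8], [7,8], [8,9]

giving chain groups C_0 ≅ Z^9, C_1 ≅ Z^12.

∂_1: C_1 → C_0 is given by ∂[p,q] = [q] − [p].
The resulting 9×12 matrix has rank 8, and its Smith normal form has invariant factors (1,1,1,1,1,1,1,1).

Reading off H_k = ker ∂_k / im ∂_{k+1}:

  H_0: rank C_0 − rank ∂_1 = 9 − 8 = 1, and the invariant factors of ∂_1 are all 1, so H_0 = Z.
  H_1: rank ker ∂_1 − rank ∂_2 = (12 − 8) − 0 = 4, and there is no ∂_2, so H_1 = Z^4.

As a check, the Euler characteristic is 9 − 12 = -3, which agrees with 1 − 4 = -3.

H_0 = Z,  H_1 = Z^4.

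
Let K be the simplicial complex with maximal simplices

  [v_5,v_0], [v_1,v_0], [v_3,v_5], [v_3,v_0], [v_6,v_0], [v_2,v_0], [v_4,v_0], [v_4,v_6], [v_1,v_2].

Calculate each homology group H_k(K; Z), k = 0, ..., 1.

Take the total order v_0 < v_1 < v_2 < v_3 < v_4 < v_5 < v_6 on the vertex set. Then K (dimension 1) consists of the simplices:

  0-simplices (7): [v_0], [v_1], [v_2], [v_3], [v_4], [v_5], [v_6]
  1-simplices (9): [v_0,v_1], [v_0,v_2], [v_0,v_3], [v_0,v_4], [v_0,v_5], [v_0,v_6], [v_1,v_2], [v_3,v_5], [v_4,v_6]

Hence C_0 ≅ Z^7, C_1 ≅ Z^9.

The boundary map ∂_1: C_1 → C_0 is given by ∂[p,q] = [q] − [p]. For instance
  ∂[v_0,v_1] = [v_1] − [v_0].
This gives a 7×9 integer matrix of rank 6; reducing to Smith normal form yields diagonal entries (1,1,1,1,1,1).

From H_k ≅ ker(∂_k) / im(∂_{k+1}) we obtain:

  H_0: rank C_0 − rank ∂_1 = 7 − 6 = 1, and the invariant factors of ∂_1 are all 1, so H_0 = Z.
  H_1: rank ker ∂_1 − rank ∂_2 = (9 − 6) − 0 = 3, and there is no ∂_2, so H_1 = Z^3.

H_0 ≅ Z,  H_1 ≅ Z^3.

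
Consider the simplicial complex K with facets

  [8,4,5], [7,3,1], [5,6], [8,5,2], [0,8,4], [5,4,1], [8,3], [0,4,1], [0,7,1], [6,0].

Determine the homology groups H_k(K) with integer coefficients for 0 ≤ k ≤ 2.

Take the total order 0 < 1 < 2 < 3 < 4 < 5 < 6 < 7 < 8 on the vertex set. Then K (dimension 2) consists of the simplices:

  0-simplices (9): [0], [1], [2], [3], [4], [5], [6], [7], [8]
  1-simplices (17): [0,1], [0,4], [0,6], [0,7], [0,8], [1,3], [1,4], [1,5], [1,7], [2,5], [2,8], [3,7], [3,8], [4,5], [4,8], [5,6], [5,8]
  2-simplices (7): [0,1,4], [0,1,7], [0,4,8], [1,3,7], [1,4,5], [2,5,8], [4,5,8]

Hence C_0 ≅ Z^9, C_1 ≅ Z^17, C_2 ≅ Z^7.

∂_1: C_1 → C_0 is given by ∂[p,q] = [q] − [p]. For instance
  ∂[1,4] = [4] − [1].
The 9×17 boundary matrix has rank 8 and Smith normal form diag(1,1,1,1,1,1,1,1).

∂_2: C_2 → C_1 maps a triangle to the signed sum of its edges. For instance
  ∂[0,4,8] = [4,8] − [0,8] + [0,4],
  ∂[1,3,7] = [3,7] − [1,7] + [1,3].
The 17×7 boundary matrix has rank 7 and Smith normal form diag(1,1,1,1,1,1,1).

Now H_k = ker ∂_k / im ∂_{k+1}, so:

  H_0: rank C_0 − rank ∂_1 = 9 − 8 = 1, and the invariant factors of ∂_1 are all 1, so H_0 = Z.
  H_1: rank ker ∂_1 − rank ∂_2 = (17 − 8) − 7 = 2, and the invariant factors of ∂_2 are all 1, so H_1 = Z^2.
  H_2: rank ker ∂_2 − rank ∂_3 = (7 − 7) − 0 = 0, and there is no ∂_3, so H_2 = 0.

H_0 = Z,  H_1 = Z^2,  H_2 = 0.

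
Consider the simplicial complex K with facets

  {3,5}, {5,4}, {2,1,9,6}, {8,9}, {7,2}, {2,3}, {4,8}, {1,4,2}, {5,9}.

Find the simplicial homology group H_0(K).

H_0 ≅ Z.

We work with the vertex ordering 1 < 2 < 3 < 4 < 5 < 6 < 7 < 8 < 9. The simplices of K, each written with vertices in increasing order, are:

  0-simplices (9): [1], [2], [3], [4], [5], [6], [7], [8], [9]
  1-simplices (15): [1,2], [1,4], [1,6], [1,9], [2,3], [2,4], [2,6], [2,7], [2,9], [3,5], [4,5], [4,8], [5,9], [6,9], [8,9]
  2-simplices (5): [1,2,4], [1,2,6], [1,2,9], [1,6,9], [2,6,9]
  3-simplices (1): [1,2,6,9]

Hence C_0 ≅ Z^9, C_1 ≅ Z^15, C_2 ≅ Z^5, C_3 ≅ Z^1.

Boundary ∂_1: C_1 → C_0 sends each edge [p,q] (with p < q) to q − p.
The resulting 9×15 matrix has rank 8, and its Smith normal form has invariant factors (1,1,1,1,1,1,1,1).

The boundary map ∂_2: C_2 → C_1 maps a triangle to the signed sum of its edges. For instance
  ∂[1,2,4] = [2,4] − [1,4] + [1,2],
  ∂[2,6,9] = [6,9] − [2,9] + [2,6].
The 15×5 boundary matrix has rank 4 and Smith normal form diag(1,1,1,1).

∂_3: C_3 → C_2 sends each 3-simplex σ to the alternating sum Σ_i (−1)^i (σ with its i-th vertex removed). For instance
  ∂[1,2,6,9] = [2,6,9] − [1,6,9] + [1,2,9] − [1,2,6].
This gives a 5×1 integer matrix of rank 1; reducing to Smith normal form yields diagonal entries (1).

Reading off H_k = ker ∂_k / im ∂_{k+1}:

  H_0: rank C_0 − rank ∂_1 = 9 − 8 = 1, and the invariant factors of ∂_1 are all 1, so H_0 ≅ Z.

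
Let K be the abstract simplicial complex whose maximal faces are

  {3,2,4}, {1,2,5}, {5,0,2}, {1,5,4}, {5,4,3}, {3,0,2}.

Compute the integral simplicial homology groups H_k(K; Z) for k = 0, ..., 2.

Take the total order 0 < 1 < 2 < 3 < 4 < 5 on the vertex set. Then K (dimension 2) consists of the simplices:

  0-simplices (6): [0], [1], [2], [3], [4], [5]
  1-simplices (12): [0,2], [0,3], [0,5], [1,2], [1,4], [1,5], [2,3], [2,4], [2,5], [3,4], [3,5], [4,5]
  2-simplices (6): [0,2,3], [0,2,5], [1,2,5], [1,4,5], [2,3,4], [3,4,5]

Hence C_0 ≅ Z^6, C_1 ≅ Z^12, C_2 ≅ Z^6.

∂_1: C_1 → C_0 sends each edge [p,q] (with p < q) to q − p.
The 6×12 boundary matrix has rank 5 and Smith normal form diag(1,1,1,1,1).

The boundary map ∂_2: C_2 → C_1 sends each 2-simplex [p,q,r] to [q,r] − [p,r] + [p,q]. For instance
  ∂[0,2,5] = [2,5] − [0,5] + [0,2],
  ∂[3,4,5] = [4,5] − [3,5] + [3,4].
The 12×6 boundary matrix has rank 6 and Smith normal form diag(1,1,1,1,1,1).

From H_k ≅ ker(∂_k) / im(∂_{k+1}) we obtain:

  H_0: rank C_0 − rank ∂_1 = 6 − 5 = 1, and the invariant factors of ∂_1 are all 1, so H_0 = Z.
  H_1: rank ker ∂_1 − rank ∂_2 = (12 − 5) − 6 = 1, and the invariant factors of ∂_2 are all 1, so H_1 = Z.
  H_2: rank ker ∂_2 − rank ∂_3 = (6 − 6) − 0 = 0, and there is no ∂_3, so H_2 = 0.

As a check, the Euler characteristic is 6 − 12 + 6 = 0, which agrees with 1 − 1 + 0 = 0.
(K is a triangulation of the cylinder S^1 x I.)

H_0 = Z,  H_1 = Z,  H_2 = 0.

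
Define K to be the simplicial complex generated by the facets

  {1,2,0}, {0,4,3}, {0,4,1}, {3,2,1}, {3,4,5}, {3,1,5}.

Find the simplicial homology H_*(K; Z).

H_0 = Z,  H_1 = Z,  H_2 = 0.

We work with the vertex ordering 0 < 1 < 2 < 3 < 4 < 5. The simplices of K, each written with vertices in increasing order, are:

  0-simplices (6): [0], [1], [2], [3], [4], [5]
  1-simplices (12): [0,1], [0,2], [0,3], [0,4], [1,2], [1,3], [1,4], [1,5], [2,3], [3,4], [3,5], [4,5]
  2-simplices (6): [0,1,2], [0,1,4], [0,3,4], [1,2,3], [1,3,5], [3,4,5]

Hence C_0 ≅ Z^6, C_1 ≅ Z^12, C_2 ≅ Z^6.

Boundary ∂_1: C_1 → C_0 is given by ∂[p,q] = [q] − [p]. For instance
  ∂[0,1] = [1] − [0].
The resulting 6×12 matrix has rank 5, and its Smith normal form has invariant factors (1,1,1,1,1).

Boundary ∂_2: C_2 → C_1 sends each 2-simplex [p,q,r] to [q,r] − [p,r] + [p,q]. For instance
  ∂[1,2,3] = [2,3] − [1,3] + [1,2],
  ∂[0,1,2] = [1,2] − [0,2] + [0,1].
The resulting 12×6 matrix has rank 6, and its Smith normal form has invariant factors (1,1,1,1,1,1).

Reading off H_k = ker ∂_k / im ∂_{k+1}:

  H_0: rank C_0 − rank ∂_1 = 6 − 5 = 1, and the invariant factors of ∂_1 are all 1, so H_0 = Z.
  H_1: rank ker ∂_1 − rank ∂_2 = (12 − 5) − 6 = 1, and the invariant factors of ∂_2 are all 1, so H_1 = Z.
  H_2: rank ker ∂_2 − rank ∂_3 = (6 − 6) − 0 = 0, and there is no ∂_3, so H_2 = 0.

(K is a triangulation of the cylinder S^1 x I.)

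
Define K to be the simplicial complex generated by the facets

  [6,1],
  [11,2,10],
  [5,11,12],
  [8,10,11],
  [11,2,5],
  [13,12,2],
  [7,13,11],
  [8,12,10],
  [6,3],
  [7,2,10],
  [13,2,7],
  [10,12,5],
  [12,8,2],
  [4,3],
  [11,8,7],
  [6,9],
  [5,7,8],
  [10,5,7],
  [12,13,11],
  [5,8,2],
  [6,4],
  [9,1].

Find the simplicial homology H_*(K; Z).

H_0 = Z^2,  H_1 = Z^4,  H_2 = Z.

K has 13 vertices, 30 edges, 16 triangles.
rank ∂_0 = 0, rank ∂_1 = 11 ⇒ b_0 = 13 − 0 − 11 = 2; all invariant factors of ∂_1 are 1 so no torsion. So H_0 ≅ Z^2.
rank ∂_1 = 11, rank ∂_2 = 15 ⇒ b_1 = 30 − 11 − 15 = 4; all invariant factors of ∂_2 are 1 so no torsion. So H_1 ≅ Z^4.
rank ∂_2 = 15, rank ∂_3 = 0 ⇒ b_2 = 16 − 15 − 0 = 1. So H_2 ≅ Z.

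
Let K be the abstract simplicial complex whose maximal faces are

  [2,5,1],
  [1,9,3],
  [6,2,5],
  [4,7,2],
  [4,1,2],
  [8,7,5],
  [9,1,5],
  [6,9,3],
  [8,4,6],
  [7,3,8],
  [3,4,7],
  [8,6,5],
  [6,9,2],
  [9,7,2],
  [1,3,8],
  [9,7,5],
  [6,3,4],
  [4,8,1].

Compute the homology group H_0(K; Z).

Fix the vertex order 1 < 2 < 3 < 4 < 5 < 6 < 7 < 8 < 9 and write every simplex with vertices in increasing order. Then dim K = 2 and the simplices of K are:

  0-simplices (9): [1], [2], [3], [4], [5], [6], [7], [8], [9]
  1-simplices (27): (27 of them)
  2-simplices (18): [1,2,4], [1,2,5], [1,3,8], [1,3,9], [1,4,8], [1,5,9], [2,4,7], [2,5,6], [2,6,9], [2,7,9], [3,4,6], [3,4,7], [3,6,9], [3,7,8], [4,6,8], [5,6,8], [5,7,8], [5,7,9]

Hence C_0 ≅ Z^9, C_1 ≅ Z^27, C_2 ≅ Z^18.

∂_1: C_1 → C_0 maps an edge to its endpoints' difference, ∂[p,q] = q − p.
As a 9×27 matrix over Z this has rank 8, with invariant factors (1,1,1,1,1,1,1,1).

The boundary map ∂_2: C_2 → C_1 maps a triangle to the signed sum of its edges. For instance
  ∂[1,2,5] = [2,5] − [1,5] + [1,2],
  ∂[5,7,9] = [7,9] − [5,9] + [5,7].
This gives a 27×18 integer matrix of rank 18; reducing to Smith normal form yields diagonal entries (1,1,1,1,1,1,1,1,1,1,1,1,1,1,1,1,1,2).

From H_k ≅ ker(∂_k) / im(∂_{k+1}) we obtain:

  H_0: rank C_0 − rank ∂_1 = 9 − 8 = 1, and the invariant factors of ∂_1 are all 1, so H_0 = Z.

(K is a triangulation of the Klein bottle.)

H_0 ≅ Z.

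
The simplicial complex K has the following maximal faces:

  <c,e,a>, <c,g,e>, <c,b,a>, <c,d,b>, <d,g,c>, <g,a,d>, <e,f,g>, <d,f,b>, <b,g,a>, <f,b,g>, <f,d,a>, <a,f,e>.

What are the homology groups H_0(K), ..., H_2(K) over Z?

H_0 = Z,  H_1 = Z/2Z,  H_2 = 0.

Take the total order a < b < c < d < e < f < g on the vertex set. Then K (dimension 2) consists of the simplices:

  0-simplices (7): a, b, c, d, e, f, g
  1-simplices (18): ab, ac, ad, ae, af, ag, bc, bd, bf, bg, cd, ce, cg, df, dg, ef, eg, fg
  2-simplices (12): abc, abg, ace, adf, adg, aef, bcd, bdf, bfg, cdg, ceg, efg

giving chain groups C_0 ≅ Z^7, C_1 ≅ Z^18, C_2 ≅ Z^12.

The boundary map ∂_1: C_1 → C_0 sends each edge [p,q] (with p < q) to q − p. For instance
  ∂ad = d − a.
The resulting 7×18 matrix has rank 6, and its Smith normal form has invariant factors (1,1,1,1,1,1).

∂_2: C_2 → C_1 acts by ∂[p,q,r] = [q,r] − [p,r] + [p,q]. For instance
  ∂ceg = eg − cg + ce,
  ∂adg = dg − ag + ad.
As a 18×12 matrix over Z this has rank 12, with invariant factors (1,1,1,1,1,1,1,1,1,1,1,2).

From H_k ≅ ker(∂_k) / im(∂_{k+1}) we obtain:

  H_0: rank C_0 − rank ∂_1 = 7 − 6 = 1, and the invariant factors of ∂_1 are all 1, so H_0 ≅ Z.
  H_1: rank ker ∂_1 − rank ∂_2 = (18 − 6) − 12 = 0, and ∂_2 has invariant factor 2 > 1, so H_1 ≅ Z/2Z.
  H_2: rank ker ∂_2 − rank ∂_3 = (12 − 12) − 0 = 0, and there is no ∂_3, so H_2 ≅ 0.

As a check, the Euler characteristic is 7 − 18 + 12 = 1, which agrees with 1 − 0 + 0 = 1.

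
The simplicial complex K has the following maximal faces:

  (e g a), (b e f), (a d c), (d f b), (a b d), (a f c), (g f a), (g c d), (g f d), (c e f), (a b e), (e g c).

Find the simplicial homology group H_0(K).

K has 7 vertices, 18 edges, 12 triangles.
rank ∂_0 = 0, rank ∂_1 = 6 ⇒ b_0 = 7 − 0 − 6 = 1; all invariant factors of ∂_1 are 1 so no torsion. So H_0 = Z.

H_0 ≅ Z.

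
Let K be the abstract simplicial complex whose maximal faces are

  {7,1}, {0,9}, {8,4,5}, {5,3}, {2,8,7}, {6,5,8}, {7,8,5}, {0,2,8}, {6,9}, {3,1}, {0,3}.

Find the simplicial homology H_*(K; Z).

Take the total order 0 < 1 < 2 < 3 < 4 < 5 < 6 < 7 < 8 < 9 on the vertex set. Then K (dimension 2) consists of the simplices:

  0-simplices (10): [0], [1], [2], [3], [4], [5], [6], [7], [8], [9]
  1-simplices (17): [0,2], [0,3], [0,8], [0,9], [1,3], [1,7], [2,7], [2,8], [3,5], [4,5], [4,8], [5,6], [5,7], [5,8], [6,8], [6,9], [7,8]
  2-simplices (5): [0,2,8], [2,7,8], [4,5,8], [5,6,8], [5,7,8]

Hence C_0 ≅ Z^10, C_1 ≅ Z^17, C_2 ≅ Z^5.

The boundary map ∂_1: C_1 → C_0 maps an edge to its endpoints' difference, ∂[p,q] = q − p. For instance
  ∂[0,2] = [2] − [0].
The 10×17 boundary matrix has rank 9 and Smith normal form diag(1,1,1,1,1,1,1,1,1).

The boundary map ∂_2: C_2 → C_1 acts by ∂[p,q,r] = [q,r] − [p,r] + [p,q]. For instance
  ∂[0,2,8] = [2,8] − [0,8] + [0,2],
  ∂[5,7,8] = [7,8] − [5,8] + [5,7].
As a 17×5 matrix over Z this has rank 5, with invariant factors (1,1,1,1,1).

Now H_k = ker ∂_k / im ∂_{k+1}, so:

  H_0: rank C_0 − rank ∂_1 = 10 − 9 = 1, and the invariant factors of ∂_1 are all 1, so H_0 = Z.
  H_1: rank ker ∂_1 − rank ∂_2 = (17 − 9) − 5 = 3, and the invariant factors of ∂_2 are all 1, so H_1 = Z^3.
  H_2: rank ker ∂_2 − rank ∂_3 = (5 − 5) − 0 = 0, and there is no ∂_3, so H_2 = 0.

H_0 = Z,  H_1 = Z^3,  H_2 = 0.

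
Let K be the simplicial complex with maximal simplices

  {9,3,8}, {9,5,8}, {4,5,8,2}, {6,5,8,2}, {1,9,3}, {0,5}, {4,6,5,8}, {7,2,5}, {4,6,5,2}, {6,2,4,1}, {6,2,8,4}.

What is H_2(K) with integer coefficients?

Order the vertices as 0 < 1 < 2 < 3 < 4 < 5 < 6 < 7 < 8 < 9. Listing each simplex with vertices in this order, K has dimension 3 with simplices:

  0-simplices (10): [0], [1], [2], [3], [4], [5], [6], [7], [8], [9]
  1-simplices (22): [0,5], [1,2], [1,3], [1,4], [1,6], [1,9], [2,4], [2,5], [2,6], [2,7], [2,8], [3,8], [3,9], [4,5], [4,6], [4,8], [5,6], [5,7], [5,8], [5,9], [6,8], [8,9]
  2-simplices (17): [1,2,4], [1,2,6], [1,3,9], [1,4,6], [2,4,5], [2,4,6], [2,4,8], [2,5,6], [2,5,7], [2,5,8], [2,6,8], [3,8,9], [4,5,6], [4,5,8], [4,6,8], [5,6,8], [5,8,9]
  3-simplices (6): [1,2,4,6], [2,4,5,6], [2,4,5,8], [2,4,6,8], [2,5,6,8], [4,5,6,8]

giving chain groups C_0 ≅ Z^10, C_1 ≅ Z^22, C_2 ≅ Z^17, C_3 ≅ Z^6.

∂_1: C_1 → C_0 sends each edge [p,q] (with p < q) to q − p.
As a 10×22 matrix over Z this has rank 9, with invariant factors (1,1,1,1,1,1,1,1,1).

∂_2: C_2 → C_1 maps a triangle to the signed sum of its edges. For instance
  ∂[5,8,9] = [8,9] − [5,9] + [5,8],
  ∂[2,6,8] = [6,8] − [2,8] + [2,6].
As a 22×17 matrix over Z this has rank 12, with invariant factors (1,1,1,1,1,1,1,1,1,1,1,1).

Boundary ∂_3: C_3 → C_2 sends each 3-simplex σ to the alternating sum Σ_i (−1)^i (σ with its i-th vertex removed). For instance
  ∂[4,5,6,8] = [5,6,8] − [4,6,8] + [4,5,8] − [4,5,6],
  ∂[2,5,6,8] = [5,6,8] − [2,6,8] + [2,5,8] − [2,5,6].
The 17×6 boundary matrix has rank 5 and Smith normal form diag(1,1,1,1,1).

Now H_k = ker ∂_k / im ∂_{k+1}, so:

  H_2: rank ker ∂_2 − rank ∂_3 = (17 − 12) − 5 = 0, and the invariant factors of ∂_3 are all 1, so H_2 = 0.

H_2 = 0.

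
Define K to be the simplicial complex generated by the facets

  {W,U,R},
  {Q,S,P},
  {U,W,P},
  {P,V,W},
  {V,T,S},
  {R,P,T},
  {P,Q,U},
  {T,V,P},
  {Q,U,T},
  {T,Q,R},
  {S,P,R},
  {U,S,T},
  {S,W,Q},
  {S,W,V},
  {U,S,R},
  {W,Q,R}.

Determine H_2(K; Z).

H_2 = Z.

We work with the vertex ordering P < Q < R < S < T < U < V < W. The simplices of K, each written with vertices in increasing order, are:

  0-simplices (8): P, Q, R, S, T, U, V, W
  1-simplices (24): PQ, PR, PS, PT, PU, PV, PW, QR, QS, QT, QU, QW, RS, RT, RU, RW, ST, SU, SV, SW, TU, TV, UW, VW
  2-simplices (16): PQS, PQU, PRS, PRT, PTV, PUW, PVW, QRT, QRW, QSW, QTU, RSU, RUW, STU, STV, SVW

Hence C_0 ≅ Z^8, C_1 ≅ Z^24, C_2 ≅ Z^16.

∂_1: C_1 → C_0 maps an edge to its endpoints' difference, ∂[p,q] = q − p. For instance
  ∂RT = T − R.
The resulting 8×24 matrix has rank 7, and its Smith normal form has invariant factors (1,1,1,1,1,1,1).

∂_2: C_2 → C_1 maps a triangle to the signed sum of its edges. For instance
  ∂PVW = VW − PW + PV,
  ∂STU = TU − SU + ST.
This gives a 24×16 integer matrix of rank 15; reducing to Smith normal form yields diagonal entries (1,1,1,1,1,1,1,1,1,1,1,1,1,1,1).

Reading off H_k = ker ∂_k / im ∂_{k+1}:

  H_2: rank ker ∂_2 − rank ∂_3 = (16 − 15) − 0 = 1, and there is no ∂_3, so H_2 ≅ Z.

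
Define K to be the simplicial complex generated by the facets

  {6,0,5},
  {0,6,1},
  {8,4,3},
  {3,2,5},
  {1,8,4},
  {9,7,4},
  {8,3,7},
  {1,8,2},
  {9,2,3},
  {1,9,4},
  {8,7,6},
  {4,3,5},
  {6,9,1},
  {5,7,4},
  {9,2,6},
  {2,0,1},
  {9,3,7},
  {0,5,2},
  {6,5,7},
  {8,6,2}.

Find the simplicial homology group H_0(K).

H_0 ≅ Z.

Order the vertices as 0 < 1 < 2 < 3 < 4 < 5 < 6 < 7 < 8 < 9. Listing each simplex with vertices in this order, K has dimension 2 with simplices:

  0-simplices (10): [0], [1], [2], [3], [4], [5], [6], [7], [8], [9]
  1-simplices (30): (30 of them)
  2-simplices (20): (20 of them)

so the chain groups are C_0 ≅ Z^10, C_1 ≅ Z^30, C_2 ≅ Z^20.

∂_1: C_1 → C_0 sends each edge [p,q] (with p < q) to q − p. For instance
  ∂[4,8] = [8] − [4].
As a 10×30 matrix over Z this has rank 9, with invariant factors (1,1,1,1,1,1,1,1,1).

The boundary map ∂_2: C_2 → C_1 acts by ∂[p,q,r] = [q,r] − [p,r] + [p,q]. For instance
  ∂[5,6,7] = [6,7] − [5,7] + [5,6],
  ∂[1,4,8] = [4,8] − [1,8] + [1,4].
As a 30×20 matrix over Z this has rank 20, with invariant factors (1,1,1,1,1,1,1,1,1,1,1,1,1,1,1,1,1,1,1,2).

Computing H_k = (kernel of ∂_k) / (image of ∂_{k+1}):

  H_0: rank C_0 − rank ∂_1 = 10 − 9 = 1, and the invariant factors of ∂_1 are all 1, so H_0 = Z.

(K is a triangulation of the Klein bottle.)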